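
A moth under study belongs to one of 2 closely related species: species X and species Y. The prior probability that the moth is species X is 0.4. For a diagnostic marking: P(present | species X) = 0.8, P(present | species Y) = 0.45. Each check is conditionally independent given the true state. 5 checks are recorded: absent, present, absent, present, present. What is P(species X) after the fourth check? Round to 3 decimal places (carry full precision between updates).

After 'absent': P(species X) = 0.2·0.4000 / (0.2·0.4000 + 0.55·0.6000) ≈ 0.1951
After 'present': P(species X) = 0.8·0.1951 / (0.8·0.1951 + 0.45·0.8049) ≈ 0.3012
After 'absent': P(species X) = 0.2·0.3012 / (0.2·0.3012 + 0.55·0.6988) ≈ 0.1355
After 'present': P(species X) = 0.8·0.1355 / (0.8·0.1355 + 0.45·0.8645) ≈ 0.2179

0.218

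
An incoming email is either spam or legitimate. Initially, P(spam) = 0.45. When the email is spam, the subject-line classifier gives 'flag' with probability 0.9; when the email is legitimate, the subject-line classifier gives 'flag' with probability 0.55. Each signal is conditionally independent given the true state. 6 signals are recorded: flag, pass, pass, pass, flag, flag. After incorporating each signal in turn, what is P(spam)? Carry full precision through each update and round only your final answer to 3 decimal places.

Apply Bayes' rule sequentially, carrying P(spam) forward.
After 'flag': P(spam) = 0.9·0.4500 / (0.9·0.4500 + 0.55·0.5500) ≈ 0.5724
After 'pass': P(spam) = 0.1·0.5724 / (0.1·0.5724 + 0.45·0.4276) ≈ 0.2293
After 'pass': P(spam) = 0.1·0.2293 / (0.1·0.2293 + 0.45·0.7707) ≈ 0.0620
After 'pass': P(spam) = 0.1·0.0620 / (0.1·0.0620 + 0.45·0.9380) ≈ 0.0145
After 'flag': P(spam) = 0.9·0.0145 / (0.9·0.0145 + 0.55·0.9855) ≈ 0.0235
After 'flag': P(spam) = 0.9·0.0235 / (0.9·0.0235 + 0.55·0.9765) ≈ 0.0379

0.038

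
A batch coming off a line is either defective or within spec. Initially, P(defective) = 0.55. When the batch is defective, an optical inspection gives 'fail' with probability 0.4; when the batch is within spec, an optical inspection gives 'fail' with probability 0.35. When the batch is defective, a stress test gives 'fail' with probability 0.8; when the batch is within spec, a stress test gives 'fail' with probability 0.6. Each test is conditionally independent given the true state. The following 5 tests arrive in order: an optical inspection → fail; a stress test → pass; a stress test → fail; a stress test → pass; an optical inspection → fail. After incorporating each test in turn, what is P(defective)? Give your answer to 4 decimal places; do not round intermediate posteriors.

0.3473

Apply Bayes' rule sequentially, carrying P(defective) forward.
After an optical inspection='fail': P(defective) = 0.4·0.5500 / (0.4·0.5500 + 0.35·0.4500) ≈ 0.5828
After a stress test='pass': P(defective) = 0.2·0.5828 / (0.2·0.5828 + 0.4·0.4172) ≈ 0.4112
After a stress test='fail': P(defective) = 0.8·0.4112 / (0.8·0.4112 + 0.6·0.5888) ≈ 0.4822
After a stress test='pass': P(defective) = 0.2·0.4822 / (0.2·0.4822 + 0.4·0.5178) ≈ 0.3177
After an optical inspection='fail': P(defective) = 0.4·0.3177 / (0.4·0.3177 + 0.35·0.6823) ≈ 0.3473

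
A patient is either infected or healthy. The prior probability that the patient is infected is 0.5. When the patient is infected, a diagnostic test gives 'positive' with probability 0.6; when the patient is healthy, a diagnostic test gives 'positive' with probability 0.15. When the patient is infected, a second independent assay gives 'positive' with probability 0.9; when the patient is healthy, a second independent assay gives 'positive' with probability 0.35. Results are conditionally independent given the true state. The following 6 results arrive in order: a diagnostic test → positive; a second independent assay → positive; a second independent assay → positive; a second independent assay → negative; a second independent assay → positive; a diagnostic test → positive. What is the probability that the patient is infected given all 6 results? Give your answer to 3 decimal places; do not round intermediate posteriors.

Apply Bayes' rule sequentially, carrying P(infected) forward.
After a diagnostic test='positive': P(infected) = 0.6·0.5000 / (0.6·0.5000 + 0.15·0.5000) ≈ 0.8000
After a second independent assay='positive': P(infected) = 0.9·0.8000 / (0.9·0.8000 + 0.35·0.2000) ≈ 0.9114
After a second independent assay='positive': P(infected) = 0.9·0.9114 / (0.9·0.9114 + 0.35·0.0886) ≈ 0.9636
After a second independent assay='negative': P(infected) = 0.1·0.9636 / (0.1·0.9636 + 0.65·0.0364) ≈ 0.8027
After a second independent assay='positive': P(infected) = 0.9·0.8027 / (0.9·0.8027 + 0.35·0.1973) ≈ 0.9128
After a diagnostic test='positive': P(infected) = 0.6·0.9128 / (0.6·0.9128 + 0.15·0.0872) ≈ 0.9767

0.977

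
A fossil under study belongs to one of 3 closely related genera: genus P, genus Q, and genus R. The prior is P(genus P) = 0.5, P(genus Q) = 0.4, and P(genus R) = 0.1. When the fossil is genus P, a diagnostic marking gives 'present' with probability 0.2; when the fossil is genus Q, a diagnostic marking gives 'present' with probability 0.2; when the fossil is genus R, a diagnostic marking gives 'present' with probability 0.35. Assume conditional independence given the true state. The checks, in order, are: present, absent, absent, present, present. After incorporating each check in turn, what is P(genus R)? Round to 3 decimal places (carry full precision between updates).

After 'present': normaliser = 0.2·0.5000 + 0.2·0.4000 + 0.35·0.1000; P(genus P) ≈ 0.4651, P(genus Q) ≈ 0.3721, P(genus R) ≈ 0.1628
After 'absent': normaliser = 0.8·0.4651 + 0.8·0.3721 + 0.65·0.1628; P(genus P) ≈ 0.4798, P(genus Q) ≈ 0.3838, P(genus R) ≈ 0.1364
After 'absent': normaliser = 0.8·0.4798 + 0.8·0.3838 + 0.65·0.1364; P(genus P) ≈ 0.4924, P(genus Q) ≈ 0.3939, P(genus R) ≈ 0.1138
After 'present': normaliser = 0.2·0.4924 + 0.2·0.3939 + 0.35·0.1138; P(genus P) ≈ 0.4536, P(genus Q) ≈ 0.3629, P(genus R) ≈ 0.1834
After 'present': normaliser = 0.2·0.4536 + 0.2·0.3629 + 0.35·0.1834; P(genus P) ≈ 0.3988, P(genus Q) ≈ 0.3190, P(genus R) ≈ 0.2822

0.282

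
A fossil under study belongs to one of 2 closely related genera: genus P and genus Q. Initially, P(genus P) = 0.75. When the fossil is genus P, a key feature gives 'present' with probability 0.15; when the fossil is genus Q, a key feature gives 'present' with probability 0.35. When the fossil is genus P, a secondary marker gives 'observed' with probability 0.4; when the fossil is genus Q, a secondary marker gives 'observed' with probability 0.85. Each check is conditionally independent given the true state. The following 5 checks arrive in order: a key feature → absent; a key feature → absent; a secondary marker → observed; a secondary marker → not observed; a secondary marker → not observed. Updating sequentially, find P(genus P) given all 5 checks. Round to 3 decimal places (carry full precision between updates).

0.975

After a key feature='absent': P(genus P) = 0.85·0.7500 / (0.85·0.7500 + 0.65·0.2500) ≈ 0.7969
After a key feature='absent': P(genus P) = 0.85·0.7969 / (0.85·0.7969 + 0.65·0.2031) ≈ 0.8369
After a secondary marker='observed': P(genus P) = 0.4·0.8369 / (0.4·0.8369 + 0.85·0.1631) ≈ 0.7071
After a secondary marker='not observed': P(genus P) = 0.6·0.7071 / (0.6·0.7071 + 0.15·0.2929) ≈ 0.9062
After a secondary marker='not observed': P(genus P) = 0.6·0.9062 / (0.6·0.9062 + 0.15·0.0938) ≈ 0.9748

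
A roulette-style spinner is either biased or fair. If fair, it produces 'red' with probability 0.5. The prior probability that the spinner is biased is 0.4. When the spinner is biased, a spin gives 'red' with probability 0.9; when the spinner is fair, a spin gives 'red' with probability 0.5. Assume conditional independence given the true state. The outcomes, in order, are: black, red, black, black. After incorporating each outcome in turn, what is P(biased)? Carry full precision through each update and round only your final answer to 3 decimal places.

After 'black': P(biased) = 0.1·0.4000 / (0.1·0.4000 + 0.5·0.6000) ≈ 0.1176
After 'red': P(biased) = 0.9·0.1176 / (0.9·0.1176 + 0.5·0.8824) ≈ 0.1935
After 'black': P(biased) = 0.1·0.1935 / (0.1·0.1935 + 0.5·0.8065) ≈ 0.0458
After 'black': P(biased) = 0.1·0.0458 / (0.1·0.0458 + 0.5·0.9542) ≈ 0.0095

0.010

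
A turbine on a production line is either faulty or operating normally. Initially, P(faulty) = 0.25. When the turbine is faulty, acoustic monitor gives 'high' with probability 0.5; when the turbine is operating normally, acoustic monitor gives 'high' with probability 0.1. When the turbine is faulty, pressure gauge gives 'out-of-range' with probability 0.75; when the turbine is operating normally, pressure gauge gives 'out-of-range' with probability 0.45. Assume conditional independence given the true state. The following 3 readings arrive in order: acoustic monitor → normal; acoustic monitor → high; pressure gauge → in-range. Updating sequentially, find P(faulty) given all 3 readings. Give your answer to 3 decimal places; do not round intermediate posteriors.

After acoustic monitor='normal': P(faulty) = 0.5·0.2500 / (0.5·0.2500 + 0.9·0.7500) ≈ 0.1562
After acoustic monitor='high': P(faulty) = 0.5·0.1562 / (0.5·0.1562 + 0.1·0.8438) ≈ 0.4808
After pressure gauge='in-range': P(faulty) = 0.25·0.4808 / (0.25·0.4808 + 0.55·0.5192) ≈ 0.2962

0.296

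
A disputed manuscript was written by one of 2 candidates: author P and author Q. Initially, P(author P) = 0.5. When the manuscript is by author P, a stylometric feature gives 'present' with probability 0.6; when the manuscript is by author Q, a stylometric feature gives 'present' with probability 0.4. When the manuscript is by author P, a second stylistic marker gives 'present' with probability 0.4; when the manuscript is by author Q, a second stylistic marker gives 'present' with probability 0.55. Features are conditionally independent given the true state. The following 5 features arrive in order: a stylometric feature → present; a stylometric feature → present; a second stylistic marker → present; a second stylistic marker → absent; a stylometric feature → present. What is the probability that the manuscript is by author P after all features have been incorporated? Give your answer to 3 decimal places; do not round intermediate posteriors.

0.766

After a stylometric feature='present': P(author P) = 0.6·0.5000 / (0.6·0.5000 + 0.4·0.5000) ≈ 0.6000
After a stylometric feature='present': P(author P) = 0.6·0.6000 / (0.6·0.6000 + 0.4·0.4000) ≈ 0.6923
After a second stylistic marker='present': P(author P) = 0.4·0.6923 / (0.4·0.6923 + 0.55·0.3077) ≈ 0.6207
After a second stylistic marker='absent': P(author P) = 0.6·0.6207 / (0.6·0.6207 + 0.45·0.3793) ≈ 0.6857
After a stylometric feature='present': P(author P) = 0.6·0.6857 / (0.6·0.6857 + 0.4·0.3143) ≈ 0.7660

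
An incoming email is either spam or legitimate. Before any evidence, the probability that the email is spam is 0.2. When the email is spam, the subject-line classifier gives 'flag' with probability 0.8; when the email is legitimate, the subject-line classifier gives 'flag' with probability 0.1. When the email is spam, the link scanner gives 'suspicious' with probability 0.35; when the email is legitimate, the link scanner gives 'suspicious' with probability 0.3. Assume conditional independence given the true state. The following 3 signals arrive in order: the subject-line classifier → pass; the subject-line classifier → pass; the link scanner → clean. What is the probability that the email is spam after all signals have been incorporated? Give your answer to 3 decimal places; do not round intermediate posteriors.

0.011

After the subject-line classifier='pass': P(spam) = 0.2·0.2000 / (0.2·0.2000 + 0.9·0.8000) ≈ 0.0526
After the subject-line classifier='pass': P(spam) = 0.2·0.0526 / (0.2·0.0526 + 0.9·0.9474) ≈ 0.0122
After the link scanner='clean': P(spam) = 0.65·0.0122 / (0.65·0.0122 + 0.7·0.9878) ≈ 0.0113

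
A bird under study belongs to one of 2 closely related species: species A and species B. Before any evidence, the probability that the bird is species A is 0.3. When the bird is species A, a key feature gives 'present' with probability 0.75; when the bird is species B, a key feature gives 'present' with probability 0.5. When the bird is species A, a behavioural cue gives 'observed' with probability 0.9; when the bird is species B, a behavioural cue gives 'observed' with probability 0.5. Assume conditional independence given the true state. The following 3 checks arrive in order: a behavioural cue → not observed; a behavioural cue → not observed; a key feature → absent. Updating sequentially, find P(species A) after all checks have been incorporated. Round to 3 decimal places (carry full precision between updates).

0.008

After a behavioural cue='not observed': P(species A) = 0.1·0.3000 / (0.1·0.3000 + 0.5·0.7000) ≈ 0.0789
After a behavioural cue='not observed': P(species A) = 0.1·0.0789 / (0.1·0.0789 + 0.5·0.9211) ≈ 0.0169
After a key feature='absent': P(species A) = 0.25·0.0169 / (0.25·0.0169 + 0.5·0.9831) ≈ 0.0085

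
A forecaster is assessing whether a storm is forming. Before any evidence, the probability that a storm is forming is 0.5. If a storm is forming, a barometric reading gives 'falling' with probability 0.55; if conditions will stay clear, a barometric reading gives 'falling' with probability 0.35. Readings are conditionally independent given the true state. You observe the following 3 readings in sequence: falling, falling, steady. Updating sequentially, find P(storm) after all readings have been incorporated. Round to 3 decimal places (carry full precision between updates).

0.631

Apply Bayes' rule sequentially, carrying P(storm) forward.
After 'falling': P(storm) = 0.55·0.5000 / (0.55·0.5000 + 0.35·0.5000) ≈ 0.6111
After 'falling': P(storm) = 0.55·0.6111 / (0.55·0.6111 + 0.35·0.3889) ≈ 0.7118
After 'steady': P(storm) = 0.45·0.7118 / (0.45·0.7118 + 0.65·0.2882) ≈ 0.6309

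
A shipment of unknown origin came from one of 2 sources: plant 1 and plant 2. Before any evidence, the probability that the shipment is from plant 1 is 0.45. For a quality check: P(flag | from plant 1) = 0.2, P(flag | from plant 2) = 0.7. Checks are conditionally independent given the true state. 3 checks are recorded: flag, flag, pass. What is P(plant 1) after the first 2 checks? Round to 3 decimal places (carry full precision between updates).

0.063

After 'flag': P(plant 1) = 0.2·0.4500 / (0.2·0.4500 + 0.7·0.5500) ≈ 0.1895
After 'flag': P(plant 1) = 0.2·0.1895 / (0.2·0.1895 + 0.7·0.8105) ≈ 0.0626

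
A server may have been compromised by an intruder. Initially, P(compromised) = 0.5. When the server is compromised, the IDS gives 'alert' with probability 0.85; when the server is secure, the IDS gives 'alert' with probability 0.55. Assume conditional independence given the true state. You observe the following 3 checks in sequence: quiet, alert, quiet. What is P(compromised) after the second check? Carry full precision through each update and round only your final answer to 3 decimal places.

After 'quiet': P(compromised) = 0.15·0.5000 / (0.15·0.5000 + 0.45·0.5000) ≈ 0.2500
After 'alert': P(compromised) = 0.85·0.2500 / (0.85·0.2500 + 0.55·0.7500) ≈ 0.3400

0.340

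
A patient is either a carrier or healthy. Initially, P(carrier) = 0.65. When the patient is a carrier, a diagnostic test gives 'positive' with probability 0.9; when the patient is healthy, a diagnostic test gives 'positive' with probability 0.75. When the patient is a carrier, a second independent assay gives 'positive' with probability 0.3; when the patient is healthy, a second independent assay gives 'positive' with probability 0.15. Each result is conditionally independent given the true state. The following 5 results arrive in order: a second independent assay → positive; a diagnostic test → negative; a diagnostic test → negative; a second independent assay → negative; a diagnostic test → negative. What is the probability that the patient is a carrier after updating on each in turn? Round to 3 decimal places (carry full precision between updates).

0.164

After a second independent assay='positive': P(carrier) = 0.3·0.6500 / (0.3·0.6500 + 0.15·0.3500) ≈ 0.7879
After a diagnostic test='negative': P(carrier) = 0.1·0.7879 / (0.1·0.7879 + 0.25·0.2121) ≈ 0.5977
After a diagnostic test='negative': P(carrier) = 0.1·0.5977 / (0.1·0.5977 + 0.25·0.4023) ≈ 0.3728
After a second independent assay='negative': P(carrier) = 0.7·0.3728 / (0.7·0.3728 + 0.85·0.6272) ≈ 0.3286
After a diagnostic test='negative': P(carrier) = 0.1·0.3286 / (0.1·0.3286 + 0.25·0.6714) ≈ 0.1637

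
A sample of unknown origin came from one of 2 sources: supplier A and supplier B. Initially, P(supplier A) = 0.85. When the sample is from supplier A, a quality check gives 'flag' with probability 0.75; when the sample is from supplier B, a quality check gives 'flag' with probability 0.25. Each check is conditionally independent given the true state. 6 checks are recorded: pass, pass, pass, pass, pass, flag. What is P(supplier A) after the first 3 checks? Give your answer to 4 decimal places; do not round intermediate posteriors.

After 'pass': P(supplier A) = 0.25·0.8500 / (0.25·0.8500 + 0.75·0.1500) ≈ 0.6538
After 'pass': P(supplier A) = 0.25·0.6538 / (0.25·0.6538 + 0.75·0.3462) ≈ 0.3864
After 'pass': P(supplier A) = 0.25·0.3864 / (0.25·0.3864 + 0.75·0.6136) ≈ 0.1735

0.1735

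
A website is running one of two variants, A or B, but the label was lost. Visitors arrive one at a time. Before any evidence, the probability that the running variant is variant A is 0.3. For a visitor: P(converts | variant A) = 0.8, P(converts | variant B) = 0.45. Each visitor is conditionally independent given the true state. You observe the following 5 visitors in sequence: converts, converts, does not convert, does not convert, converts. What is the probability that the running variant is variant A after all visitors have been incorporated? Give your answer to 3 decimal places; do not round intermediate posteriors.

0.242

Apply Bayes' rule sequentially, carrying P(A) forward.
After 'converts': P(A) = 0.8·0.3000 / (0.8·0.3000 + 0.45·0.7000) ≈ 0.4324
After 'converts': P(A) = 0.8·0.4324 / (0.8·0.4324 + 0.45·0.5676) ≈ 0.5753
After 'does not convert': P(A) = 0.2·0.5753 / (0.2·0.5753 + 0.55·0.4247) ≈ 0.3300
After 'does not convert': P(A) = 0.2·0.3300 / (0.2·0.3300 + 0.55·0.6700) ≈ 0.1519
After 'converts': P(A) = 0.8·0.1519 / (0.8·0.1519 + 0.45·0.8481) ≈ 0.2415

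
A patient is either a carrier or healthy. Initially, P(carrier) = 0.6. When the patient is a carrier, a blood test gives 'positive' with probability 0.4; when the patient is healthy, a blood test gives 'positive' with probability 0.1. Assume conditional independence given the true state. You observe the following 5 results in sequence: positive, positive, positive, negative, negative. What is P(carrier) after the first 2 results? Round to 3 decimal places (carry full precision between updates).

After 'positive': P(carrier) = 0.4·0.6000 / (0.4·0.6000 + 0.1·0.4000) ≈ 0.8571
After 'positive': P(carrier) = 0.4·0.8571 / (0.4·0.8571 + 0.1·0.1429) ≈ 0.9600

0.960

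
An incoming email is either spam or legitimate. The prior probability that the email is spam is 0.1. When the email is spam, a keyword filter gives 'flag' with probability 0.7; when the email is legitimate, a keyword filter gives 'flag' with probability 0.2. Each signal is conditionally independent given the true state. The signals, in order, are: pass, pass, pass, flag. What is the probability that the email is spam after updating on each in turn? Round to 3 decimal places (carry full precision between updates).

0.020

After 'pass': P(spam) = 0.3·0.1000 / (0.3·0.1000 + 0.8·0.9000) ≈ 0.0400
After 'pass': P(spam) = 0.3·0.0400 / (0.3·0.0400 + 0.8·0.9600) ≈ 0.0154
After 'pass': P(spam) = 0.3·0.0154 / (0.3·0.0154 + 0.8·0.9846) ≈ 0.0058
After 'flag': P(spam) = 0.7·0.0058 / (0.7·0.0058 + 0.2·0.9942) ≈ 0.0201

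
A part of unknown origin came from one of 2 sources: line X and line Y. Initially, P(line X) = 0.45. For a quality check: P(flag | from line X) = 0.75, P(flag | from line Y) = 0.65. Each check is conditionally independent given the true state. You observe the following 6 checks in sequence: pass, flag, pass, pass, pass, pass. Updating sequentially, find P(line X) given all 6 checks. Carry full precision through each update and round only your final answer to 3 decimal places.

0.149

Apply Bayes' rule sequentially, carrying P(line X) forward.
After 'pass': P(line X) = 0.25·0.4500 / (0.25·0.4500 + 0.35·0.5500) ≈ 0.3689
After 'flag': P(line X) = 0.75·0.3689 / (0.75·0.3689 + 0.65·0.6311) ≈ 0.4027
After 'pass': P(line X) = 0.25·0.4027 / (0.25·0.4027 + 0.35·0.5973) ≈ 0.3251
After 'pass': P(line X) = 0.25·0.3251 / (0.25·0.3251 + 0.35·0.6749) ≈ 0.2560
After 'pass': P(line X) = 0.25·0.2560 / (0.25·0.2560 + 0.35·0.7440) ≈ 0.1973
After 'pass': P(line X) = 0.25·0.1973 / (0.25·0.1973 + 0.35·0.8027) ≈ 0.1493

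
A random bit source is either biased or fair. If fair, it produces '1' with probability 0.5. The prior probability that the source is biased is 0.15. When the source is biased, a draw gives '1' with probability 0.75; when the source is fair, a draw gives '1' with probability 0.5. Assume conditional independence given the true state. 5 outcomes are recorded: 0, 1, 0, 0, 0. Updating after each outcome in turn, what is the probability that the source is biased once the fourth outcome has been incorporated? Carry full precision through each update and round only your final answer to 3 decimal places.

0.032

Each posterior becomes the prior for the next update.
After '0': P(biased) = 0.25·0.1500 / (0.25·0.1500 + 0.5·0.8500) ≈ 0.0811
After '1': P(biased) = 0.75·0.0811 / (0.75·0.0811 + 0.5·0.9189) ≈ 0.1169
After '0': P(biased) = 0.25·0.1169 / (0.25·0.1169 + 0.5·0.8831) ≈ 0.0621
After '0': P(biased) = 0.25·0.0621 / (0.25·0.0621 + 0.5·0.9379) ≈ 0.0320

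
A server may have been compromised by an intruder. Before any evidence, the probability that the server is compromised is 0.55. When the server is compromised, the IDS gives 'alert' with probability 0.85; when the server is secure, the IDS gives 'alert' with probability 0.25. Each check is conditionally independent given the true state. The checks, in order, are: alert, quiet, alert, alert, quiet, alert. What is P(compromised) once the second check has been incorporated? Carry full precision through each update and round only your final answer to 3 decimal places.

After 'alert': P(compromised) = 0.85·0.5500 / (0.85·0.5500 + 0.25·0.4500) ≈ 0.8060
After 'quiet': P(compromised) = 0.15·0.8060 / (0.15·0.8060 + 0.75·0.1940) ≈ 0.4539

0.454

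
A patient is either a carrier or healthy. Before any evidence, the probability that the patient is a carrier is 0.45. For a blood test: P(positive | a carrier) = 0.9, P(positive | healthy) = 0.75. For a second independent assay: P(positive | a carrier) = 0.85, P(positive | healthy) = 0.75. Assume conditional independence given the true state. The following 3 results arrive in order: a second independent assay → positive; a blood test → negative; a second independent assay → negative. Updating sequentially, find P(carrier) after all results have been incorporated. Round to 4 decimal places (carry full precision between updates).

After a second independent assay='positive': P(carrier) = 0.85·0.4500 / (0.85·0.4500 + 0.75·0.5500) ≈ 0.4811
After a blood test='negative': P(carrier) = 0.1·0.4811 / (0.1·0.4811 + 0.25·0.5189) ≈ 0.2706
After a second independent assay='negative': P(carrier) = 0.15·0.2706 / (0.15·0.2706 + 0.25·0.7294) ≈ 0.1820

0.1820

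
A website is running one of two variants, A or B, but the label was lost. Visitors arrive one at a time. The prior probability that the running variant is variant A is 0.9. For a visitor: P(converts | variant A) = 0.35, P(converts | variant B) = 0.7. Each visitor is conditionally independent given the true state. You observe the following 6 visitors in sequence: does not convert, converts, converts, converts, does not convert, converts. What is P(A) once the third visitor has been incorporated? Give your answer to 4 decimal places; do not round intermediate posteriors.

0.8298

Apply Bayes' rule sequentially, carrying P(A) forward.
After 'does not convert': P(A) = 0.65·0.9000 / (0.65·0.9000 + 0.3·0.1000) ≈ 0.9512
After 'converts': P(A) = 0.35·0.9512 / (0.35·0.9512 + 0.7·0.0488) ≈ 0.9070
After 'converts': P(A) = 0.35·0.9070 / (0.35·0.9070 + 0.7·0.0930) ≈ 0.8298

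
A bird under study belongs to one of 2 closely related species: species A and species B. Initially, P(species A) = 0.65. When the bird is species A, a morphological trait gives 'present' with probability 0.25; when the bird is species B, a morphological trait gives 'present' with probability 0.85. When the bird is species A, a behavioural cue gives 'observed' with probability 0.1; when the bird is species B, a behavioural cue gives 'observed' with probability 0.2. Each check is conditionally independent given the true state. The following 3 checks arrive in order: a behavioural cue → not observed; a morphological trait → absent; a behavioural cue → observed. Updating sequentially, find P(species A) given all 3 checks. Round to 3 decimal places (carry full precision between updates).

0.839

After a behavioural cue='not observed': P(species A) = 0.9·0.6500 / (0.9·0.6500 + 0.8·0.3500) ≈ 0.6763
After a morphological trait='absent': P(species A) = 0.75·0.6763 / (0.75·0.6763 + 0.15·0.3237) ≈ 0.9126
After a behavioural cue='observed': P(species A) = 0.1·0.9126 / (0.1·0.9126 + 0.2·0.0874) ≈ 0.8393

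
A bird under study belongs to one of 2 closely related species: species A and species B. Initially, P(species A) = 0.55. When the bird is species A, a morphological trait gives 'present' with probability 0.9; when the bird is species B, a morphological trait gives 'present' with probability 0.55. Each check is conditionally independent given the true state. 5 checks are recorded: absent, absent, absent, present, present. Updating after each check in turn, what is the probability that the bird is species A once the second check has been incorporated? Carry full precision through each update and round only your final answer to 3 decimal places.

After 'absent': P(species A) = 0.1·0.5500 / (0.1·0.5500 + 0.45·0.4500) ≈ 0.2136
After 'absent': P(species A) = 0.1·0.2136 / (0.1·0.2136 + 0.45·0.7864) ≈ 0.0569

0.057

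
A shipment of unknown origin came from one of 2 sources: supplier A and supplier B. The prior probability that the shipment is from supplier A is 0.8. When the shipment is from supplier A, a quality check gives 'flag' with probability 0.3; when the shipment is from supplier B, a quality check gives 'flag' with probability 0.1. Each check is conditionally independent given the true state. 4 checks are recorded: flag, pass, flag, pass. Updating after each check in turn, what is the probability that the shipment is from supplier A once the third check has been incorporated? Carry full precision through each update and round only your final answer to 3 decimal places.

After 'flag': P(supplier A) = 0.3·0.8000 / (0.3·0.8000 + 0.1·0.2000) ≈ 0.9231
After 'pass': P(supplier A) = 0.7·0.9231 / (0.7·0.9231 + 0.9·0.0769) ≈ 0.9032
After 'flag': P(supplier A) = 0.3·0.9032 / (0.3·0.9032 + 0.1·0.0968) ≈ 0.9655

0.966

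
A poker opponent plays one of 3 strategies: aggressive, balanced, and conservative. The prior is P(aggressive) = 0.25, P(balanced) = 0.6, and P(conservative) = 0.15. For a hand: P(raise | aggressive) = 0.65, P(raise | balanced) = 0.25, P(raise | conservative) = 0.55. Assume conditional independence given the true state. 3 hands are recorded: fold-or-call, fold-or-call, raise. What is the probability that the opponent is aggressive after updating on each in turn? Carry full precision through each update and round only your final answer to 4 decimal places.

Apply Bayes' rule sequentially, carrying P(aggressive) forward.
After 'fold-or-call': normaliser = 0.35·0.2500 + 0.75·0.6000 + 0.45·0.1500; P(aggressive) ≈ 0.1446, P(balanced) ≈ 0.7438, P(conservative) ≈ 0.1116
After 'fold-or-call': normaliser = 0.35·0.1446 + 0.75·0.7438 + 0.45·0.1116; P(aggressive) ≈ 0.0769, P(balanced) ≈ 0.8469, P(conservative) ≈ 0.0762
After 'raise': normaliser = 0.65·0.0769 + 0.25·0.8469 + 0.55·0.0762; P(aggressive) ≈ 0.1645, P(balanced) ≈ 0.6974, P(conservative) ≈ 0.1381

0.1645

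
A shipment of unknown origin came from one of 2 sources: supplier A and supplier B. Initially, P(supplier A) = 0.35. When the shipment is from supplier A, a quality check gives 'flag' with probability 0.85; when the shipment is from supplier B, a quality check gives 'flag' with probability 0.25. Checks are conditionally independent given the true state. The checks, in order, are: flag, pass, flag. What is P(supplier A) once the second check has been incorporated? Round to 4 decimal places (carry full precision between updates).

After 'flag': P(supplier A) = 0.85·0.3500 / (0.85·0.3500 + 0.25·0.6500) ≈ 0.6467
After 'pass': P(supplier A) = 0.15·0.6467 / (0.15·0.6467 + 0.75·0.3533) ≈ 0.2680

0.2680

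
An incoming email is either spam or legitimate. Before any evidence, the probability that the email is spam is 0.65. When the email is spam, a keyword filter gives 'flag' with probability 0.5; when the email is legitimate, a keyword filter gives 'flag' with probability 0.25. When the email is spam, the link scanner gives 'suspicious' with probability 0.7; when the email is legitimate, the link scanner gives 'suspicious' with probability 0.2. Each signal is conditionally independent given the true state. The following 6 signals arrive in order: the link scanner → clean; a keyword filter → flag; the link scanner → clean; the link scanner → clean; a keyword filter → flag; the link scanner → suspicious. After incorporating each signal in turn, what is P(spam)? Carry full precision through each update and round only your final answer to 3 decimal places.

0.578

Apply Bayes' rule sequentially, carrying P(spam) forward.
After the link scanner='clean': P(spam) = 0.3·0.6500 / (0.3·0.6500 + 0.8·0.3500) ≈ 0.4105
After a keyword filter='flag': P(spam) = 0.5·0.4105 / (0.5·0.4105 + 0.25·0.5895) ≈ 0.5821
After the link scanner='clean': P(spam) = 0.3·0.5821 / (0.3·0.5821 + 0.8·0.4179) ≈ 0.3431
After the link scanner='clean': P(spam) = 0.3·0.3431 / (0.3·0.3431 + 0.8·0.6569) ≈ 0.1638
After a keyword filter='flag': P(spam) = 0.5·0.1638 / (0.5·0.1638 + 0.25·0.8362) ≈ 0.2815
After the link scanner='suspicious': P(spam) = 0.7·0.2815 / (0.7·0.2815 + 0.2·0.7185) ≈ 0.5783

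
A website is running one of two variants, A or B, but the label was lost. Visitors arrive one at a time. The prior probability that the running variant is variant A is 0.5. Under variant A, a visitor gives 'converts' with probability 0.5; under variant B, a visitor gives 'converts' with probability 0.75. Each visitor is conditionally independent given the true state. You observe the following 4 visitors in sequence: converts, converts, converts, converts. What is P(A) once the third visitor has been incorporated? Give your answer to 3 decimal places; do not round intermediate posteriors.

After 'converts': P(A) = 0.5·0.5000 / (0.5·0.5000 + 0.75·0.5000) ≈ 0.4000
After 'converts': P(A) = 0.5·0.4000 / (0.5·0.4000 + 0.75·0.6000) ≈ 0.3077
After 'converts': P(A) = 0.5·0.3077 / (0.5·0.3077 + 0.75·0.6923) ≈ 0.2286

0.229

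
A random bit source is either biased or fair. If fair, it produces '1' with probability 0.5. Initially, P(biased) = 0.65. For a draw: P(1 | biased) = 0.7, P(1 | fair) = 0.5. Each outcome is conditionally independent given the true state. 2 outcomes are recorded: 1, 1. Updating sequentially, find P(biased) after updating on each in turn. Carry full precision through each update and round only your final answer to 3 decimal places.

0.784

After '1': P(biased) = 0.7·0.6500 / (0.7·0.6500 + 0.5·0.3500) ≈ 0.7222
After '1': P(biased) = 0.7·0.7222 / (0.7·0.7222 + 0.5·0.2778) ≈ 0.7845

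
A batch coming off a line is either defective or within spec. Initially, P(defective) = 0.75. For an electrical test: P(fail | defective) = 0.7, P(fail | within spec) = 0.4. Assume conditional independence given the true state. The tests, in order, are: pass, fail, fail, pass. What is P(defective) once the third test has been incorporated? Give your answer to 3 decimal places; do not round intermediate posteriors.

0.821

Each posterior becomes the prior for the next update.
After 'pass': P(defective) = 0.3·0.7500 / (0.3·0.7500 + 0.6·0.2500) ≈ 0.6000
After 'fail': P(defective) = 0.7·0.6000 / (0.7·0.6000 + 0.4·0.4000) ≈ 0.7241
After 'fail': P(defective) = 0.7·0.7241 / (0.7·0.7241 + 0.4·0.2759) ≈ 0.8212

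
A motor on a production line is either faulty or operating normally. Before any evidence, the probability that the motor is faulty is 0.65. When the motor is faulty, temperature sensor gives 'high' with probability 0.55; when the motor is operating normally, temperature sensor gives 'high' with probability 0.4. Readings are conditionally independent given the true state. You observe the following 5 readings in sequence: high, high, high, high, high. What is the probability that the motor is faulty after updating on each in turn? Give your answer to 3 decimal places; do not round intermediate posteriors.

Each posterior becomes the prior for the next update.
After 'high': P(faulty) = 0.55·0.6500 / (0.55·0.6500 + 0.4·0.3500) ≈ 0.7186
After 'high': P(faulty) = 0.55·0.7186 / (0.55·0.7186 + 0.4·0.2814) ≈ 0.7783
After 'high': P(faulty) = 0.55·0.7783 / (0.55·0.7783 + 0.4·0.2217) ≈ 0.8284
After 'high': P(faulty) = 0.55·0.8284 / (0.55·0.8284 + 0.4·0.1716) ≈ 0.8691
After 'high': P(faulty) = 0.55·0.8691 / (0.55·0.8691 + 0.4·0.1309) ≈ 0.9013

0.901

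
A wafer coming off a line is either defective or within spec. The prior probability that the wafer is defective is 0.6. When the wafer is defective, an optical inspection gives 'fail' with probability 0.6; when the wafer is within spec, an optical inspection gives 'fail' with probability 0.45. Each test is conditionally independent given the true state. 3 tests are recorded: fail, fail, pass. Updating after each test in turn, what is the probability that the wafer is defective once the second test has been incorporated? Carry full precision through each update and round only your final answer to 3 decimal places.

0.727

After 'fail': P(defective) = 0.6·0.6000 / (0.6·0.6000 + 0.45·0.4000) ≈ 0.6667
After 'fail': P(defective) = 0.6·0.6667 / (0.6·0.6667 + 0.45·0.3333) ≈ 0.7273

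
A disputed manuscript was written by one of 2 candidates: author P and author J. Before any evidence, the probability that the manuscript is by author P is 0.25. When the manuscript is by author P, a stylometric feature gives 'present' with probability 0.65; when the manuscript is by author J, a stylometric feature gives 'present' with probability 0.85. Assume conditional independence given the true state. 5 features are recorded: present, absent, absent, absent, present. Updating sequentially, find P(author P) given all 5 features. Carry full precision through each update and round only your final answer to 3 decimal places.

0.712

After 'present': P(author P) = 0.65·0.2500 / (0.65·0.2500 + 0.85·0.7500) ≈ 0.2031
After 'absent': P(author P) = 0.35·0.2031 / (0.35·0.2031 + 0.15·0.7969) ≈ 0.3730
After 'absent': P(author P) = 0.35·0.3730 / (0.35·0.3730 + 0.15·0.6270) ≈ 0.5812
After 'absent': P(author P) = 0.35·0.5812 / (0.35·0.5812 + 0.15·0.4188) ≈ 0.7641
After 'present': P(author P) = 0.65·0.7641 / (0.65·0.7641 + 0.85·0.2359) ≈ 0.7123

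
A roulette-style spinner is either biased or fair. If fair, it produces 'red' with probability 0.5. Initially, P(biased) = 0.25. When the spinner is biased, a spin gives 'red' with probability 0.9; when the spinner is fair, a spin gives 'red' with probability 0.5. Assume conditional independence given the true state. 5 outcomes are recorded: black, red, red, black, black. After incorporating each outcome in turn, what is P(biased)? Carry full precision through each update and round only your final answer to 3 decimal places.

After 'black': P(biased) = 0.1·0.2500 / (0.1·0.2500 + 0.5·0.7500) ≈ 0.0625
After 'red': P(biased) = 0.9·0.0625 / (0.9·0.0625 + 0.5·0.9375) ≈ 0.1071
After 'red': P(biased) = 0.9·0.1071 / (0.9·0.1071 + 0.5·0.8929) ≈ 0.1776
After 'black': P(biased) = 0.1·0.1776 / (0.1·0.1776 + 0.5·0.8224) ≈ 0.0414
After 'black': P(biased) = 0.1·0.0414 / (0.1·0.0414 + 0.5·0.9586) ≈ 0.0086

0.009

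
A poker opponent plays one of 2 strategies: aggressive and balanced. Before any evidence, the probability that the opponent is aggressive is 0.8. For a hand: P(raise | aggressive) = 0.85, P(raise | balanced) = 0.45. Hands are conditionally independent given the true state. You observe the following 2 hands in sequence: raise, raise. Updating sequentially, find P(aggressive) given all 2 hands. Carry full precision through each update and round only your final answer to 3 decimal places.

0.935

After 'raise': P(aggressive) = 0.85·0.8000 / (0.85·0.8000 + 0.45·0.2000) ≈ 0.8831
After 'raise': P(aggressive) = 0.85·0.8831 / (0.85·0.8831 + 0.45·0.1169) ≈ 0.9345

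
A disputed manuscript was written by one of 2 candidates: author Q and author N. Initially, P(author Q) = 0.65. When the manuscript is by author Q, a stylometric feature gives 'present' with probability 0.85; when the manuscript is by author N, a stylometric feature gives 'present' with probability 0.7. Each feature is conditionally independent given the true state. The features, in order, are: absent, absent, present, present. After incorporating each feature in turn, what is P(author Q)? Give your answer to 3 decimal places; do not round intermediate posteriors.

0.406

Apply Bayes' rule sequentially, carrying P(author Q) forward.
After 'absent': P(author Q) = 0.15·0.6500 / (0.15·0.6500 + 0.3·0.3500) ≈ 0.4815
After 'absent': P(author Q) = 0.15·0.4815 / (0.15·0.4815 + 0.3·0.5185) ≈ 0.3171
After 'present': P(author Q) = 0.85·0.3171 / (0.85·0.3171 + 0.7·0.6829) ≈ 0.3605
After 'present': P(author Q) = 0.85·0.3605 / (0.85·0.3605 + 0.7·0.6395) ≈ 0.4064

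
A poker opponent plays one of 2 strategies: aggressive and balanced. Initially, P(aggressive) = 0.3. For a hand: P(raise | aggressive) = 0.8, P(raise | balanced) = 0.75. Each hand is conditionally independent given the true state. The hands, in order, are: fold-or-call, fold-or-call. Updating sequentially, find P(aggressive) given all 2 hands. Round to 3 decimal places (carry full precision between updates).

After 'fold-or-call': P(aggressive) = 0.2·0.3000 / (0.2·0.3000 + 0.25·0.7000) ≈ 0.2553
After 'fold-or-call': P(aggressive) = 0.2·0.2553 / (0.2·0.2553 + 0.25·0.7447) ≈ 0.2152

0.215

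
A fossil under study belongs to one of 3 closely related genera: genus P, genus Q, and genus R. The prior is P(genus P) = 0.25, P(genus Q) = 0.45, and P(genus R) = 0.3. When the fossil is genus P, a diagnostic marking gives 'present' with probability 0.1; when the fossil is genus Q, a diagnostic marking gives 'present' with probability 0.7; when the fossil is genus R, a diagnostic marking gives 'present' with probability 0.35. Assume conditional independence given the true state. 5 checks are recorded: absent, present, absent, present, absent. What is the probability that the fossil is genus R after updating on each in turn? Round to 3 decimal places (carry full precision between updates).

0.565

Each posterior becomes the prior for the next update.
After 'absent': normaliser = 0.9·0.2500 + 0.3·0.4500 + 0.65·0.3000; P(genus P) ≈ 0.4054, P(genus Q) ≈ 0.2432, P(genus R) ≈ 0.3514
After 'present': normaliser = 0.1·0.4054 + 0.7·0.2432 + 0.35·0.3514; P(genus P) ≈ 0.1215, P(genus Q) ≈ 0.5101, P(genus R) ≈ 0.3684
After 'absent': normaliser = 0.9·0.1215 + 0.3·0.5101 + 0.65·0.3684; P(genus P) ≈ 0.2178, P(genus Q) ≈ 0.3050, P(genus R) ≈ 0.4772
After 'present': normaliser = 0.1·0.2178 + 0.7·0.3050 + 0.35·0.4772; P(genus P) ≈ 0.0541, P(genus Q) ≈ 0.5307, P(genus R) ≈ 0.4152
After 'absent': normaliser = 0.9·0.0541 + 0.3·0.5307 + 0.65·0.4152; P(genus P) ≈ 0.1020, P(genus Q) ≈ 0.3332, P(genus R) ≈ 0.5648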